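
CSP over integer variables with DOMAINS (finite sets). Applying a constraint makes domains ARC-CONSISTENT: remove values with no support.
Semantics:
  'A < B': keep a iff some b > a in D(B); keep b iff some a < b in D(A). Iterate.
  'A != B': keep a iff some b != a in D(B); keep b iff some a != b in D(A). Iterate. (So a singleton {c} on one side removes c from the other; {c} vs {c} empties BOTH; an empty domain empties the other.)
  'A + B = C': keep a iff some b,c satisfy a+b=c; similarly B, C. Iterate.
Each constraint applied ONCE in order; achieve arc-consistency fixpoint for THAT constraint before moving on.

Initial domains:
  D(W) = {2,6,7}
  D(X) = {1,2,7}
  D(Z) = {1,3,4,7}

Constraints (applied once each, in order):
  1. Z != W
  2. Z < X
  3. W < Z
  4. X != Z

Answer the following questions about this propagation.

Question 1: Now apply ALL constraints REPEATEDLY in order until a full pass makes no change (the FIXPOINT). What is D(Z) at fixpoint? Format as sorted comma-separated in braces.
Answer: {3,4}

Derivation:
pass 0 (initial): D(Z)={1,3,4,7}
pass 1: W {2,6,7}->{2}; X {1,2,7}->{2,7}; Z {1,3,4,7}->{3,4}
pass 2: X {2,7}->{7}
pass 3: no change
Fixpoint after 3 passes: D(Z) = {3,4}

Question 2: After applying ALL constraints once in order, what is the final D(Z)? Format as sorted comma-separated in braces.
Answer: {3,4}

Derivation:
Constraint 1 (Z != W) on D(Z)={1,3,4,7} D(W)={2,6,7}: no change
Constraint 2 (Z < X) on D(Z)={1,3,4,7} D(X)={1,2,7}: Z {1,3,4,7}->{1,3,4}; X {1,2,7}->{2,7}
Constraint 3 (W < Z) on D(W)={2,6,7} D(Z)={1,3,4}: W {2,6,7}->{2}; Z {1,3,4}->{3,4}
Constraint 4 (X != Z) on D(X)={2,7} D(Z)={3,4}: no change
So after all 4 constraints: D(Z) = {3,4}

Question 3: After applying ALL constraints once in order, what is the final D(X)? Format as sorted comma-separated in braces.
Answer: {2,7}

Derivation:
Constraint 1 (Z != W) on D(Z)={1,3,4,7} D(W)={2,6,7}: no change
Constraint 2 (Z < X) on D(Z)={1,3,4,7} D(X)={1,2,7}: Z {1,3,4,7}->{1,3,4}; X {1,2,7}->{2,7}
Constraint 3 (W < Z) on D(W)={2,6,7} D(Z)={1,3,4}: W {2,6,7}->{2}; Z {1,3,4}->{3,4}
Constraint 4 (X != Z) on D(X)={2,7} D(Z)={3,4}: no change
So after all 4 constraints: D(X) = {2,7}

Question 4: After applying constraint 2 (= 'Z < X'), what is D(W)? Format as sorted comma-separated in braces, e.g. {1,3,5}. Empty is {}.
Answer: {2,6,7}

Derivation:
Constraint 1 (Z != W) on D(Z)={1,3,4,7} D(W)={2,6,7}: no change
Constraint 2 (Z < X) on D(Z)={1,3,4,7} D(X)={1,2,7}: Z {1,3,4,7}->{1,3,4}; X {1,2,7}->{2,7}
So after constraint 2: D(W) = {2,6,7}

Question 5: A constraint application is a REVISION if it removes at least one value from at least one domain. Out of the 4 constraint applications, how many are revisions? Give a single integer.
Answer: 2

Derivation:
Constraint 1 (Z != W) on D(Z)={1,3,4,7} D(W)={2,6,7}: no change => not a revision
Constraint 2 (Z < X) on D(Z)={1,3,4,7} D(X)={1,2,7}: Z {1,3,4,7}->{1,3,4}; X {1,2,7}->{2,7} => REVISION
Constraint 3 (W < Z) on D(W)={2,6,7} D(Z)={1,3,4}: W {2,6,7}->{2}; Z {1,3,4}->{3,4} => REVISION
Constraint 4 (X != Z) on D(X)={2,7} D(Z)={3,4}: no change => not a revision
Total revisions = 2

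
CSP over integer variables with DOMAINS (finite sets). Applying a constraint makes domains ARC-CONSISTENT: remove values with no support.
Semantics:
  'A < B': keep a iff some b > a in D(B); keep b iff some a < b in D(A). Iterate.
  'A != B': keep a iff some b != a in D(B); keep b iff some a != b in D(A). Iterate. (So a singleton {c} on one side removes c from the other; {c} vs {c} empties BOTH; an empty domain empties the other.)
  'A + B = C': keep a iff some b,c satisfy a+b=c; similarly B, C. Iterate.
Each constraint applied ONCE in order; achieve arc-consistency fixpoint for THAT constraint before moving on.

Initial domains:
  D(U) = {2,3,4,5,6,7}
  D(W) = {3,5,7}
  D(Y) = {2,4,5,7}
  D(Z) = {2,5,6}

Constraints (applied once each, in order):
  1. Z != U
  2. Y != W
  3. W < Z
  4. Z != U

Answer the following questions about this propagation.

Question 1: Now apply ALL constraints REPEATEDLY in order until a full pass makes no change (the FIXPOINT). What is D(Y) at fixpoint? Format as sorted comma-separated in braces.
Answer: {2,4,5,7}

Derivation:
pass 0 (initial): D(Y)={2,4,5,7}
pass 1: W {3,5,7}->{3,5}; Z {2,5,6}->{5,6}
pass 2: no change
Fixpoint after 2 passes: D(Y) = {2,4,5,7}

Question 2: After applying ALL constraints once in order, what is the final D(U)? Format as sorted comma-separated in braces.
Constraint 1 (Z != U) on D(Z)={2,5,6} D(U)={2,3,4,5,6,7}: no change
Constraint 2 (Y != W) on D(Y)={2,4,5,7} D(W)={3,5,7}: no change
Constraint 3 (W < Z) on D(W)={3,5,7} D(Z)={2,5,6}: W {3,5,7}->{3,5}; Z {2,5,6}->{5,6}
Constraint 4 (Z != U) on D(Z)={5,6} D(U)={2,3,4,5,6,7}: no change
So after all 4 constraints: D(U) = {2,3,4,5,6,7}

Answer: {2,3,4,5,6,7}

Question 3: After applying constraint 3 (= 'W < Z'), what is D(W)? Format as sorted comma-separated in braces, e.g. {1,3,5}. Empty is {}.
Answer: {3,5}

Derivation:
Constraint 1 (Z != U) on D(Z)={2,5,6} D(U)={2,3,4,5,6,7}: no change
Constraint 2 (Y != W) on D(Y)={2,4,5,7} D(W)={3,5,7}: no change
Constraint 3 (W < Z) on D(W)={3,5,7} D(Z)={2,5,6}: W {3,5,7}->{3,5}; Z {2,5,6}->{5,6}
So after constraint 3: D(W) = {3,5}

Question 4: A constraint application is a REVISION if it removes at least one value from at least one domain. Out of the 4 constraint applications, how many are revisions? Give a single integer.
Answer: 1

Derivation:
Constraint 1 (Z != U) on D(Z)={2,5,6} D(U)={2,3,4,5,6,7}: no change => not a revision
Constraint 2 (Y != W) on D(Y)={2,4,5,7} D(W)={3,5,7}: no change => not a revision
Constraint 3 (W < Z) on D(W)={3,5,7} D(Z)={2,5,6}: W {3,5,7}->{3,5}; Z {2,5,6}->{5,6} => REVISION
Constraint 4 (Z != U) on D(Z)={5,6} D(U)={2,3,4,5,6,7}: no change => not a revision
Total revisions = 1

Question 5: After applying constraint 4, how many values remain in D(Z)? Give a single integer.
Answer: 2

Derivation:
Constraint 1 (Z != U) on D(Z)={2,5,6} D(U)={2,3,4,5,6,7}: no change
Constraint 2 (Y != W) on D(Y)={2,4,5,7} D(W)={3,5,7}: no change
Constraint 3 (W < Z) on D(W)={3,5,7} D(Z)={2,5,6}: W {3,5,7}->{3,5}; Z {2,5,6}->{5,6}
Constraint 4 (Z != U) on D(Z)={5,6} D(U)={2,3,4,5,6,7}: no change
So after constraint 4: D(Z)={5,6}, size = 2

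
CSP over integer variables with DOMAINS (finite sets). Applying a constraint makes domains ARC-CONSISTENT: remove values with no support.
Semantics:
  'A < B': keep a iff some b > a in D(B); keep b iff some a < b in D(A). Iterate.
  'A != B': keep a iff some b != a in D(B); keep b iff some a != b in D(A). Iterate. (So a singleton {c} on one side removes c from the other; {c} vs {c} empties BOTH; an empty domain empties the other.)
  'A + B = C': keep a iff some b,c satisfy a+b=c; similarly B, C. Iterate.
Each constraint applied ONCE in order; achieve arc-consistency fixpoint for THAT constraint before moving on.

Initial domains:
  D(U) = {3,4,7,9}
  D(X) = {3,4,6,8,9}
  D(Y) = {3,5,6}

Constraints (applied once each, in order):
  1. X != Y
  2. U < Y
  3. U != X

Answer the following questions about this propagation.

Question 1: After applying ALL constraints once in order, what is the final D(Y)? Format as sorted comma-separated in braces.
Answer: {5,6}

Derivation:
Constraint 1 (X != Y) on D(X)={3,4,6,8,9} D(Y)={3,5,6}: no change
Constraint 2 (U < Y) on D(U)={3,4,7,9} D(Y)={3,5,6}: U {3,4,7,9}->{3,4}; Y {3,5,6}->{5,6}
Constraint 3 (U != X) on D(U)={3,4} D(X)={3,4,6,8,9}: no change
So after all 3 constraints: D(Y) = {5,6}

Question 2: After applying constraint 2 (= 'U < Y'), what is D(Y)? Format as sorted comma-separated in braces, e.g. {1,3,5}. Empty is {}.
Constraint 1 (X != Y) on D(X)={3,4,6,8,9} D(Y)={3,5,6}: no change
Constraint 2 (U < Y) on D(U)={3,4,7,9} D(Y)={3,5,6}: U {3,4,7,9}->{3,4}; Y {3,5,6}->{5,6}
So after constraint 2: D(Y) = {5,6}

Answer: {5,6}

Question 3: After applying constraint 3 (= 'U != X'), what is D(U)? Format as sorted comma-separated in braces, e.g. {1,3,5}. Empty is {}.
Answer: {3,4}

Derivation:
Constraint 1 (X != Y) on D(X)={3,4,6,8,9} D(Y)={3,5,6}: no change
Constraint 2 (U < Y) on D(U)={3,4,7,9} D(Y)={3,5,6}: U {3,4,7,9}->{3,4}; Y {3,5,6}->{5,6}
Constraint 3 (U != X) on D(U)={3,4} D(X)={3,4,6,8,9}: no change
So after constraint 3: D(U) = {3,4}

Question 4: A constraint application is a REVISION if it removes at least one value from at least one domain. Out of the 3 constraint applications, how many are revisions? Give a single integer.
Answer: 1

Derivation:
Constraint 1 (X != Y) on D(X)={3,4,6,8,9} D(Y)={3,5,6}: no change => not a revision
Constraint 2 (U < Y) on D(U)={3,4,7,9} D(Y)={3,5,6}: U {3,4,7,9}->{3,4}; Y {3,5,6}->{5,6} => REVISION
Constraint 3 (U != X) on D(U)={3,4} D(X)={3,4,6,8,9}: no change => not a revision
Total revisions = 1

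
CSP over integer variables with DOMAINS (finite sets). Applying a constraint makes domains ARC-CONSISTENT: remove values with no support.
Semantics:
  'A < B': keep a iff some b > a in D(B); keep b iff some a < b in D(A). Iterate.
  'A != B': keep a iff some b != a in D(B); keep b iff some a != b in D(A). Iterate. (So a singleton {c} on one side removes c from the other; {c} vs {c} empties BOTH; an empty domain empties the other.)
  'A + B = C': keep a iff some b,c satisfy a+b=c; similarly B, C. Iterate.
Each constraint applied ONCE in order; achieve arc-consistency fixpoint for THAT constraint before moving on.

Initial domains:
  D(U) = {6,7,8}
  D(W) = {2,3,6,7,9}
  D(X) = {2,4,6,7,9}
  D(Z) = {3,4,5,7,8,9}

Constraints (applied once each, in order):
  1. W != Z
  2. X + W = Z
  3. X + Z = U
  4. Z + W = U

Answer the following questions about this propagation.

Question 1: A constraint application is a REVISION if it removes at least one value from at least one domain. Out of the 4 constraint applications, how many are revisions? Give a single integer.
Answer: 3

Derivation:
Constraint 1 (W != Z) on D(W)={2,3,6,7,9} D(Z)={3,4,5,7,8,9}: no change => not a revision
Constraint 2 (X + W = Z) on D(X)={2,4,6,7,9} D(W)={2,3,6,7,9} D(Z)={3,4,5,7,8,9}: X {2,4,6,7,9}->{2,4,6,7}; W {2,3,6,7,9}->{2,3,6,7}; Z {3,4,5,7,8,9}->{4,5,7,8,9} => REVISION
Constraint 3 (X + Z = U) on D(X)={2,4,6,7} D(Z)={4,5,7,8,9} D(U)={6,7,8}: X {2,4,6,7}->{2,4}; Z {4,5,7,8,9}->{4,5} => REVISION
Constraint 4 (Z + W = U) on D(Z)={4,5} D(W)={2,3,6,7} D(U)={6,7,8}: W {2,3,6,7}->{2,3} => REVISION
Total revisions = 3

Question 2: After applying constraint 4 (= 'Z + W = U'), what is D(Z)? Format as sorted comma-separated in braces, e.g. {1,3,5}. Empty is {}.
Constraint 1 (W != Z) on D(W)={2,3,6,7,9} D(Z)={3,4,5,7,8,9}: no change
Constraint 2 (X + W = Z) on D(X)={2,4,6,7,9} D(W)={2,3,6,7,9} D(Z)={3,4,5,7,8,9}: X {2,4,6,7,9}->{2,4,6,7}; W {2,3,6,7,9}->{2,3,6,7}; Z {3,4,5,7,8,9}->{4,5,7,8,9}
Constraint 3 (X + Z = U) on D(X)={2,4,6,7} D(Z)={4,5,7,8,9} D(U)={6,7,8}: X {2,4,6,7}->{2,4}; Z {4,5,7,8,9}->{4,5}
Constraint 4 (Z + W = U) on D(Z)={4,5} D(W)={2,3,6,7} D(U)={6,7,8}: W {2,3,6,7}->{2,3}
So after constraint 4: D(Z) = {4,5}

Answer: {4,5}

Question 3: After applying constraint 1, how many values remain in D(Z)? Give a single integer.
Answer: 6

Derivation:
Constraint 1 (W != Z) on D(W)={2,3,6,7,9} D(Z)={3,4,5,7,8,9}: no change
So after constraint 1: D(Z)={3,4,5,7,8,9}, size = 6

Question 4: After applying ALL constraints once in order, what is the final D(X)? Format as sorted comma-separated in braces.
Answer: {2,4}

Derivation:
Constraint 1 (W != Z) on D(W)={2,3,6,7,9} D(Z)={3,4,5,7,8,9}: no change
Constraint 2 (X + W = Z) on D(X)={2,4,6,7,9} D(W)={2,3,6,7,9} D(Z)={3,4,5,7,8,9}: X {2,4,6,7,9}->{2,4,6,7}; W {2,3,6,7,9}->{2,3,6,7}; Z {3,4,5,7,8,9}->{4,5,7,8,9}
Constraint 3 (X + Z = U) on D(X)={2,4,6,7} D(Z)={4,5,7,8,9} D(U)={6,7,8}: X {2,4,6,7}->{2,4}; Z {4,5,7,8,9}->{4,5}
Constraint 4 (Z + W = U) on D(Z)={4,5} D(W)={2,3,6,7} D(U)={6,7,8}: W {2,3,6,7}->{2,3}
So after all 4 constraints: D(X) = {2,4}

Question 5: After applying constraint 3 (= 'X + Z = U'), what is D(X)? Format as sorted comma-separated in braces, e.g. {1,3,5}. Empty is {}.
Answer: {2,4}

Derivation:
Constraint 1 (W != Z) on D(W)={2,3,6,7,9} D(Z)={3,4,5,7,8,9}: no change
Constraint 2 (X + W = Z) on D(X)={2,4,6,7,9} D(W)={2,3,6,7,9} D(Z)={3,4,5,7,8,9}: X {2,4,6,7,9}->{2,4,6,7}; W {2,3,6,7,9}->{2,3,6,7}; Z {3,4,5,7,8,9}->{4,5,7,8,9}
Constraint 3 (X + Z = U) on D(X)={2,4,6,7} D(Z)={4,5,7,8,9} D(U)={6,7,8}: X {2,4,6,7}->{2,4}; Z {4,5,7,8,9}->{4,5}
So after constraint 3: D(X) = {2,4}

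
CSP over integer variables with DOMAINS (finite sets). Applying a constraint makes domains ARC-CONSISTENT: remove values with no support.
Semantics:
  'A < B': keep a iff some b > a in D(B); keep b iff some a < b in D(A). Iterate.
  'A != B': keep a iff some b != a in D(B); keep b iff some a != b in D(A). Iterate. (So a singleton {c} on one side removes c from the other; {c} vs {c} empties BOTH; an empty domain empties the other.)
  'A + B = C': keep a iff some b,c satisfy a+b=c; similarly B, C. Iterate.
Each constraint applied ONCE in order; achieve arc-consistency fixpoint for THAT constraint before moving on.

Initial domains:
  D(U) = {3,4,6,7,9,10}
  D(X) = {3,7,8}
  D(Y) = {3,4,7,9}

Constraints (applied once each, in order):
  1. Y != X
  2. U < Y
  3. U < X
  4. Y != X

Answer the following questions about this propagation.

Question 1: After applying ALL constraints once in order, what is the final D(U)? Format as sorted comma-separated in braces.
Answer: {3,4,6,7}

Derivation:
Constraint 1 (Y != X) on D(Y)={3,4,7,9} D(X)={3,7,8}: no change
Constraint 2 (U < Y) on D(U)={3,4,6,7,9,10} D(Y)={3,4,7,9}: U {3,4,6,7,9,10}->{3,4,6,7}; Y {3,4,7,9}->{4,7,9}
Constraint 3 (U < X) on D(U)={3,4,6,7} D(X)={3,7,8}: X {3,7,8}->{7,8}
Constraint 4 (Y != X) on D(Y)={4,7,9} D(X)={7,8}: no change
So after all 4 constraints: D(U) = {3,4,6,7}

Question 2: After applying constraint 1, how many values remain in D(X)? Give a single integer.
Constraint 1 (Y != X) on D(Y)={3,4,7,9} D(X)={3,7,8}: no change
So after constraint 1: D(X)={3,7,8}, size = 3

Answer: 3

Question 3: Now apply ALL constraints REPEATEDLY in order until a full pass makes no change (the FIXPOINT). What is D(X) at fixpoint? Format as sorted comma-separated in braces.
pass 0 (initial): D(X)={3,7,8}
pass 1: U {3,4,6,7,9,10}->{3,4,6,7}; X {3,7,8}->{7,8}; Y {3,4,7,9}->{4,7,9}
pass 2: no change
Fixpoint after 2 passes: D(X) = {7,8}

Answer: {7,8}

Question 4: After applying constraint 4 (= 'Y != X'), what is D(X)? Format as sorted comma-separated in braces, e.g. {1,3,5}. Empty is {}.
Answer: {7,8}

Derivation:
Constraint 1 (Y != X) on D(Y)={3,4,7,9} D(X)={3,7,8}: no change
Constraint 2 (U < Y) on D(U)={3,4,6,7,9,10} D(Y)={3,4,7,9}: U {3,4,6,7,9,10}->{3,4,6,7}; Y {3,4,7,9}->{4,7,9}
Constraint 3 (U < X) on D(U)={3,4,6,7} D(X)={3,7,8}: X {3,7,8}->{7,8}
Constraint 4 (Y != X) on D(Y)={4,7,9} D(X)={7,8}: no change
So after constraint 4: D(X) = {7,8}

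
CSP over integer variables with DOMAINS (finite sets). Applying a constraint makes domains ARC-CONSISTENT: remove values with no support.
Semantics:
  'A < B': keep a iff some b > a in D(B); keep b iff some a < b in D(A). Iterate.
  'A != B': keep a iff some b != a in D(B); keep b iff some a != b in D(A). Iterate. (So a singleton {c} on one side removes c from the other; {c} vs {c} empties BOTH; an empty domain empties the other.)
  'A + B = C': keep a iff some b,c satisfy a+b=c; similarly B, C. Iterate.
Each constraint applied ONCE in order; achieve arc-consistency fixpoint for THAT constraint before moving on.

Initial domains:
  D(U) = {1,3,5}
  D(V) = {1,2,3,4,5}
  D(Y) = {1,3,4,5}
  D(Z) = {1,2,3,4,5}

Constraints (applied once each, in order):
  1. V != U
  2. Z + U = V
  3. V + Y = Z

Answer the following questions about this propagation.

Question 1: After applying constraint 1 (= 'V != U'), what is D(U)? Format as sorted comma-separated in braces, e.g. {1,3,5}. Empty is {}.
Constraint 1 (V != U) on D(V)={1,2,3,4,5} D(U)={1,3,5}: no change
So after constraint 1: D(U) = {1,3,5}

Answer: {1,3,5}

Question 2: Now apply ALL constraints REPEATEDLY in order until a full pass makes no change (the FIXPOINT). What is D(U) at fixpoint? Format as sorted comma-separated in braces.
pass 0 (initial): D(U)={1,3,5}
pass 1: U {1,3,5}->{1,3}; V {1,2,3,4,5}->{2,3}; Y {1,3,4,5}->{1}; Z {1,2,3,4,5}->{3,4}
pass 2: U {1,3}->{}; V {2,3}->{}; Y {1}->{}; Z {3,4}->{}
pass 3: no change
Fixpoint after 3 passes: D(U) = {}

Answer: {}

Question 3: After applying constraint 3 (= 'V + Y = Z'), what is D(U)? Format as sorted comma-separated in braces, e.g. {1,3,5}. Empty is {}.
Answer: {1,3}

Derivation:
Constraint 1 (V != U) on D(V)={1,2,3,4,5} D(U)={1,3,5}: no change
Constraint 2 (Z + U = V) on D(Z)={1,2,3,4,5} D(U)={1,3,5} D(V)={1,2,3,4,5}: Z {1,2,3,4,5}->{1,2,3,4}; U {1,3,5}->{1,3}; V {1,2,3,4,5}->{2,3,4,5}
Constraint 3 (V + Y = Z) on D(V)={2,3,4,5} D(Y)={1,3,4,5} D(Z)={1,2,3,4}: V {2,3,4,5}->{2,3}; Y {1,3,4,5}->{1}; Z {1,2,3,4}->{3,4}
So after constraint 3: D(U) = {1,3}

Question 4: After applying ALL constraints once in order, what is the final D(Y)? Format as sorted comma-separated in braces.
Answer: {1}

Derivation:
Constraint 1 (V != U) on D(V)={1,2,3,4,5} D(U)={1,3,5}: no change
Constraint 2 (Z + U = V) on D(Z)={1,2,3,4,5} D(U)={1,3,5} D(V)={1,2,3,4,5}: Z {1,2,3,4,5}->{1,2,3,4}; U {1,3,5}->{1,3}; V {1,2,3,4,5}->{2,3,4,5}
Constraint 3 (V + Y = Z) on D(V)={2,3,4,5} D(Y)={1,3,4,5} D(Z)={1,2,3,4}: V {2,3,4,5}->{2,3}; Y {1,3,4,5}->{1}; Z {1,2,3,4}->{3,4}
So after all 3 constraints: D(Y) = {1}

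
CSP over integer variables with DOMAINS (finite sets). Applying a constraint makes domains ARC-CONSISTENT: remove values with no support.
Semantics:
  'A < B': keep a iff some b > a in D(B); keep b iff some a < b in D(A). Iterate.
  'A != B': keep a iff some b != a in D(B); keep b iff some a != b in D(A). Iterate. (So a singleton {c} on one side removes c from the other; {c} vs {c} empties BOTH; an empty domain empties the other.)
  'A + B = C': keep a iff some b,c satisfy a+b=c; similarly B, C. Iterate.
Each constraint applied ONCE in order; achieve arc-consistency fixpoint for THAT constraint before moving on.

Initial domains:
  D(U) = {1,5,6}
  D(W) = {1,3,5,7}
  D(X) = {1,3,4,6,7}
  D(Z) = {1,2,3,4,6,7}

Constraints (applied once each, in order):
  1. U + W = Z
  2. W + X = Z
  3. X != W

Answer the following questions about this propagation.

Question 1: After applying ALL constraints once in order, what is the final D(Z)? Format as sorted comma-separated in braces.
Constraint 1 (U + W = Z) on D(U)={1,5,6} D(W)={1,3,5,7} D(Z)={1,2,3,4,6,7}: W {1,3,5,7}->{1,3,5}; Z {1,2,3,4,6,7}->{2,4,6,7}
Constraint 2 (W + X = Z) on D(W)={1,3,5} D(X)={1,3,4,6,7} D(Z)={2,4,6,7}: X {1,3,4,6,7}->{1,3,4,6}
Constraint 3 (X != W) on D(X)={1,3,4,6} D(W)={1,3,5}: no change
So after all 3 constraints: D(Z) = {2,4,6,7}

Answer: {2,4,6,7}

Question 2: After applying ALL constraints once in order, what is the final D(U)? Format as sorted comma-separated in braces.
Constraint 1 (U + W = Z) on D(U)={1,5,6} D(W)={1,3,5,7} D(Z)={1,2,3,4,6,7}: W {1,3,5,7}->{1,3,5}; Z {1,2,3,4,6,7}->{2,4,6,7}
Constraint 2 (W + X = Z) on D(W)={1,3,5} D(X)={1,3,4,6,7} D(Z)={2,4,6,7}: X {1,3,4,6,7}->{1,3,4,6}
Constraint 3 (X != W) on D(X)={1,3,4,6} D(W)={1,3,5}: no change
So after all 3 constraints: D(U) = {1,5,6}

Answer: {1,5,6}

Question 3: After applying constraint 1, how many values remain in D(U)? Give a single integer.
Answer: 3

Derivation:
Constraint 1 (U + W = Z) on D(U)={1,5,6} D(W)={1,3,5,7} D(Z)={1,2,3,4,6,7}: W {1,3,5,7}->{1,3,5}; Z {1,2,3,4,6,7}->{2,4,6,7}
So after constraint 1: D(U)={1,5,6}, size = 3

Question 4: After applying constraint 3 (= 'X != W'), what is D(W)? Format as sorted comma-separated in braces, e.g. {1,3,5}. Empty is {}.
Constraint 1 (U + W = Z) on D(U)={1,5,6} D(W)={1,3,5,7} D(Z)={1,2,3,4,6,7}: W {1,3,5,7}->{1,3,5}; Z {1,2,3,4,6,7}->{2,4,6,7}
Constraint 2 (W + X = Z) on D(W)={1,3,5} D(X)={1,3,4,6,7} D(Z)={2,4,6,7}: X {1,3,4,6,7}->{1,3,4,6}
Constraint 3 (X != W) on D(X)={1,3,4,6} D(W)={1,3,5}: no change
So after constraint 3: D(W) = {1,3,5}

Answer: {1,3,5}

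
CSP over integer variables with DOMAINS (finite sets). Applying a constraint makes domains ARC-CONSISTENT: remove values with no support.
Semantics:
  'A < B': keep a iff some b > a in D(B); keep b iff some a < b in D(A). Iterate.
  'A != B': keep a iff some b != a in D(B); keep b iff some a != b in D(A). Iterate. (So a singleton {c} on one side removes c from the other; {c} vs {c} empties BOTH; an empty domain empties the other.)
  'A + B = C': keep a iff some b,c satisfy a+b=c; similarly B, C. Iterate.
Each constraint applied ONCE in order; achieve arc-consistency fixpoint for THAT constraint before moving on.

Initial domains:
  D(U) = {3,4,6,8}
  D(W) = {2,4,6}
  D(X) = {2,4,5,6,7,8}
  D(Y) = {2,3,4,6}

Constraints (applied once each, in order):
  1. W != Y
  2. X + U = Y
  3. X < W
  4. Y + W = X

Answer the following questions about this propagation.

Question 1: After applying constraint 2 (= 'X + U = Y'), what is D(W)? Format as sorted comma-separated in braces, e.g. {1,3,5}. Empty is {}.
Answer: {2,4,6}

Derivation:
Constraint 1 (W != Y) on D(W)={2,4,6} D(Y)={2,3,4,6}: no change
Constraint 2 (X + U = Y) on D(X)={2,4,5,6,7,8} D(U)={3,4,6,8} D(Y)={2,3,4,6}: X {2,4,5,6,7,8}->{2}; U {3,4,6,8}->{4}; Y {2,3,4,6}->{6}
So after constraint 2: D(W) = {2,4,6}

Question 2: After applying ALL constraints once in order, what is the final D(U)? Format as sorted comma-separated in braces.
Answer: {4}

Derivation:
Constraint 1 (W != Y) on D(W)={2,4,6} D(Y)={2,3,4,6}: no change
Constraint 2 (X + U = Y) on D(X)={2,4,5,6,7,8} D(U)={3,4,6,8} D(Y)={2,3,4,6}: X {2,4,5,6,7,8}->{2}; U {3,4,6,8}->{4}; Y {2,3,4,6}->{6}
Constraint 3 (X < W) on D(X)={2} D(W)={2,4,6}: W {2,4,6}->{4,6}
Constraint 4 (Y + W = X) on D(Y)={6} D(W)={4,6} D(X)={2}: Y {6}->{}; W {4,6}->{}; X {2}->{}
So after all 4 constraints: D(U) = {4}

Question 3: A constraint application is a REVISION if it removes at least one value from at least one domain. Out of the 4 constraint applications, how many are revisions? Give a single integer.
Answer: 3

Derivation:
Constraint 1 (W != Y) on D(W)={2,4,6} D(Y)={2,3,4,6}: no change => not a revision
Constraint 2 (X + U = Y) on D(X)={2,4,5,6,7,8} D(U)={3,4,6,8} D(Y)={2,3,4,6}: X {2,4,5,6,7,8}->{2}; U {3,4,6,8}->{4}; Y {2,3,4,6}->{6} => REVISION
Constraint 3 (X < W) on D(X)={2} D(W)={2,4,6}: W {2,4,6}->{4,6} => REVISION
Constraint 4 (Y + W = X) on D(Y)={6} D(W)={4,6} D(X)={2}: Y {6}->{}; W {4,6}->{}; X {2}->{} => REVISION
Total revisions = 3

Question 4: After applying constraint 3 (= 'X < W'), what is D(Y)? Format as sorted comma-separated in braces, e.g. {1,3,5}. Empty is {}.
Answer: {6}

Derivation:
Constraint 1 (W != Y) on D(W)={2,4,6} D(Y)={2,3,4,6}: no change
Constraint 2 (X + U = Y) on D(X)={2,4,5,6,7,8} D(U)={3,4,6,8} D(Y)={2,3,4,6}: X {2,4,5,6,7,8}->{2}; U {3,4,6,8}->{4}; Y {2,3,4,6}->{6}
Constraint 3 (X < W) on D(X)={2} D(W)={2,4,6}: W {2,4,6}->{4,6}
So after constraint 3: D(Y) = {6}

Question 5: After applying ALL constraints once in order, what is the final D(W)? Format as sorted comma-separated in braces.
Answer: {}

Derivation:
Constraint 1 (W != Y) on D(W)={2,4,6} D(Y)={2,3,4,6}: no change
Constraint 2 (X + U = Y) on D(X)={2,4,5,6,7,8} D(U)={3,4,6,8} D(Y)={2,3,4,6}: X {2,4,5,6,7,8}->{2}; U {3,4,6,8}->{4}; Y {2,3,4,6}->{6}
Constraint 3 (X < W) on D(X)={2} D(W)={2,4,6}: W {2,4,6}->{4,6}
Constraint 4 (Y + W = X) on D(Y)={6} D(W)={4,6} D(X)={2}: Y {6}->{}; W {4,6}->{}; X {2}->{}
So after all 4 constraints: D(W) = {}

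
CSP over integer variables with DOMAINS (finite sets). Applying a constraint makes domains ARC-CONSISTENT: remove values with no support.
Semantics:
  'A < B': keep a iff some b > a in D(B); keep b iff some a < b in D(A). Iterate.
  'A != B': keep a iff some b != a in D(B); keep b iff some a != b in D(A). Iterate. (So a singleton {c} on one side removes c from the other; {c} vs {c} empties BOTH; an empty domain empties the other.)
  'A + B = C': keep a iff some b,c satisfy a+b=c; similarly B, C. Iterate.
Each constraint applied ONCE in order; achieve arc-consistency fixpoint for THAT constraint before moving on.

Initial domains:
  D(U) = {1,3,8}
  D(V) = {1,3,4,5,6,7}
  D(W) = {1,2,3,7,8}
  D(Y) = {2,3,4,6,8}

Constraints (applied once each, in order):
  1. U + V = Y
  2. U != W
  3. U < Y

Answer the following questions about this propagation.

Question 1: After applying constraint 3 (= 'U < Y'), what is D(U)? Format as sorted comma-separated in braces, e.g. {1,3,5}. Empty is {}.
Answer: {1,3}

Derivation:
Constraint 1 (U + V = Y) on D(U)={1,3,8} D(V)={1,3,4,5,6,7} D(Y)={2,3,4,6,8}: U {1,3,8}->{1,3}; V {1,3,4,5,6,7}->{1,3,5,7}; Y {2,3,4,6,8}->{2,4,6,8}
Constraint 2 (U != W) on D(U)={1,3} D(W)={1,2,3,7,8}: no change
Constraint 3 (U < Y) on D(U)={1,3} D(Y)={2,4,6,8}: no change
So after constraint 3: D(U) = {1,3}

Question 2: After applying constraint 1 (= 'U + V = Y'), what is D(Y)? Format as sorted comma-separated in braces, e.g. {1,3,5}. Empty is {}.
Constraint 1 (U + V = Y) on D(U)={1,3,8} D(V)={1,3,4,5,6,7} D(Y)={2,3,4,6,8}: U {1,3,8}->{1,3}; V {1,3,4,5,6,7}->{1,3,5,7}; Y {2,3,4,6,8}->{2,4,6,8}
So after constraint 1: D(Y) = {2,4,6,8}

Answer: {2,4,6,8}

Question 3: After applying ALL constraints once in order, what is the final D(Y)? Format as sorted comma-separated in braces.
Answer: {2,4,6,8}

Derivation:
Constraint 1 (U + V = Y) on D(U)={1,3,8} D(V)={1,3,4,5,6,7} D(Y)={2,3,4,6,8}: U {1,3,8}->{1,3}; V {1,3,4,5,6,7}->{1,3,5,7}; Y {2,3,4,6,8}->{2,4,6,8}
Constraint 2 (U != W) on D(U)={1,3} D(W)={1,2,3,7,8}: no change
Constraint 3 (U < Y) on D(U)={1,3} D(Y)={2,4,6,8}: no change
So after all 3 constraints: D(Y) = {2,4,6,8}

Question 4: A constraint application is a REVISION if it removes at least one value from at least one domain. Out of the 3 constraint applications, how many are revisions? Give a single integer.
Constraint 1 (U + V = Y) on D(U)={1,3,8} D(V)={1,3,4,5,6,7} D(Y)={2,3,4,6,8}: U {1,3,8}->{1,3}; V {1,3,4,5,6,7}->{1,3,5,7}; Y {2,3,4,6,8}->{2,4,6,8} => REVISION
Constraint 2 (U != W) on D(U)={1,3} D(W)={1,2,3,7,8}: no change => not a revision
Constraint 3 (U < Y) on D(U)={1,3} D(Y)={2,4,6,8}: no change => not a revision
Total revisions = 1

Answer: 1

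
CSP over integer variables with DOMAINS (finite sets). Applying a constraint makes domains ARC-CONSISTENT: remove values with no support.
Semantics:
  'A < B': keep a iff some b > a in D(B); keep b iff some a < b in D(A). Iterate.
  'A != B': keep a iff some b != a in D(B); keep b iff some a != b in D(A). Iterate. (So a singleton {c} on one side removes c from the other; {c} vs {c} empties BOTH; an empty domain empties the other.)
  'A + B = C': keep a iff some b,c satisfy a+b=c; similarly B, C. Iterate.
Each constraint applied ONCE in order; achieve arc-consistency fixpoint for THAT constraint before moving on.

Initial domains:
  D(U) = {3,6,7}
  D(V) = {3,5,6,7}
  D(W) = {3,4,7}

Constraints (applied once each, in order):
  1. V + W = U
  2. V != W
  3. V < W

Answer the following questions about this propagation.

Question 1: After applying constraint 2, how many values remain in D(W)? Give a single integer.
Answer: 1

Derivation:
Constraint 1 (V + W = U) on D(V)={3,5,6,7} D(W)={3,4,7} D(U)={3,6,7}: V {3,5,6,7}->{3}; W {3,4,7}->{3,4}; U {3,6,7}->{6,7}
Constraint 2 (V != W) on D(V)={3} D(W)={3,4}: W {3,4}->{4}
So after constraint 2: D(W)={4}, size = 1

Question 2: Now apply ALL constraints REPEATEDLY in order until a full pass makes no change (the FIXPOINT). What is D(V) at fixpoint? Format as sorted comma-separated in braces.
pass 0 (initial): D(V)={3,5,6,7}
pass 1: U {3,6,7}->{6,7}; V {3,5,6,7}->{3}; W {3,4,7}->{4}
pass 2: U {6,7}->{7}
pass 3: no change
Fixpoint after 3 passes: D(V) = {3}

Answer: {3}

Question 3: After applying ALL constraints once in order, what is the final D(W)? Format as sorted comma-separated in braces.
Constraint 1 (V + W = U) on D(V)={3,5,6,7} D(W)={3,4,7} D(U)={3,6,7}: V {3,5,6,7}->{3}; W {3,4,7}->{3,4}; U {3,6,7}->{6,7}
Constraint 2 (V != W) on D(V)={3} D(W)={3,4}: W {3,4}->{4}
Constraint 3 (V < W) on D(V)={3} D(W)={4}: no change
So after all 3 constraints: D(W) = {4}

Answer: {4}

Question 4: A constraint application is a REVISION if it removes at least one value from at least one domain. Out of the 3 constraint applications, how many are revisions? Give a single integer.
Answer: 2

Derivation:
Constraint 1 (V + W = U) on D(V)={3,5,6,7} D(W)={3,4,7} D(U)={3,6,7}: V {3,5,6,7}->{3}; W {3,4,7}->{3,4}; U {3,6,7}->{6,7} => REVISION
Constraint 2 (V != W) on D(V)={3} D(W)={3,4}: W {3,4}->{4} => REVISION
Constraint 3 (V < W) on D(V)={3} D(W)={4}: no change => not a revision
Total revisions = 2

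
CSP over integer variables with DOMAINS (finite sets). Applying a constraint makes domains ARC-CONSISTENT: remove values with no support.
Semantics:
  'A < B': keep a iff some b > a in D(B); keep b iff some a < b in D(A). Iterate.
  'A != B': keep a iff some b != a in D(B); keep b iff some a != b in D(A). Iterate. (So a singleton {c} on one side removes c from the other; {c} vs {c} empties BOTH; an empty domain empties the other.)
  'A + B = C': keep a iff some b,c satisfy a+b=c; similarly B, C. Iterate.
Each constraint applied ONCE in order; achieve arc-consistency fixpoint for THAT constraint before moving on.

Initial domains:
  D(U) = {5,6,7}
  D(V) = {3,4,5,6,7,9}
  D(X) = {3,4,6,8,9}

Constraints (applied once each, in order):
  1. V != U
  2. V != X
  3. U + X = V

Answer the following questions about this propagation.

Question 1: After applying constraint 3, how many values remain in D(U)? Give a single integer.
Answer: 2

Derivation:
Constraint 1 (V != U) on D(V)={3,4,5,6,7,9} D(U)={5,6,7}: no change
Constraint 2 (V != X) on D(V)={3,4,5,6,7,9} D(X)={3,4,6,8,9}: no change
Constraint 3 (U + X = V) on D(U)={5,6,7} D(X)={3,4,6,8,9} D(V)={3,4,5,6,7,9}: U {5,6,7}->{5,6}; X {3,4,6,8,9}->{3,4}; V {3,4,5,6,7,9}->{9}
So after constraint 3: D(U)={5,6}, size = 2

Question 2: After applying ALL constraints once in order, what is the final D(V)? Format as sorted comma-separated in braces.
Constraint 1 (V != U) on D(V)={3,4,5,6,7,9} D(U)={5,6,7}: no change
Constraint 2 (V != X) on D(V)={3,4,5,6,7,9} D(X)={3,4,6,8,9}: no change
Constraint 3 (U + X = V) on D(U)={5,6,7} D(X)={3,4,6,8,9} D(V)={3,4,5,6,7,9}: U {5,6,7}->{5,6}; X {3,4,6,8,9}->{3,4}; V {3,4,5,6,7,9}->{9}
So after all 3 constraints: D(V) = {9}

Answer: {9}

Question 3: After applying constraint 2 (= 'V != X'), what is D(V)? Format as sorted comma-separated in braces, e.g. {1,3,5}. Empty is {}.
Answer: {3,4,5,6,7,9}

Derivation:
Constraint 1 (V != U) on D(V)={3,4,5,6,7,9} D(U)={5,6,7}: no change
Constraint 2 (V != X) on D(V)={3,4,5,6,7,9} D(X)={3,4,6,8,9}: no change
So after constraint 2: D(V) = {3,4,5,6,7,9}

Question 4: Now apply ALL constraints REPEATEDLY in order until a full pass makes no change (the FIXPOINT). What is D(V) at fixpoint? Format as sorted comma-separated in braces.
pass 0 (initial): D(V)={3,4,5,6,7,9}
pass 1: U {5,6,7}->{5,6}; V {3,4,5,6,7,9}->{9}; X {3,4,6,8,9}->{3,4}
pass 2: no change
Fixpoint after 2 passes: D(V) = {9}

Answer: {9}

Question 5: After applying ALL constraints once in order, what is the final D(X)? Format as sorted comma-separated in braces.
Constraint 1 (V != U) on D(V)={3,4,5,6,7,9} D(U)={5,6,7}: no change
Constraint 2 (V != X) on D(V)={3,4,5,6,7,9} D(X)={3,4,6,8,9}: no change
Constraint 3 (U + X = V) on D(U)={5,6,7} D(X)={3,4,6,8,9} D(V)={3,4,5,6,7,9}: U {5,6,7}->{5,6}; X {3,4,6,8,9}->{3,4}; V {3,4,5,6,7,9}->{9}
So after all 3 constraints: D(X) = {3,4}

Answer: {3,4}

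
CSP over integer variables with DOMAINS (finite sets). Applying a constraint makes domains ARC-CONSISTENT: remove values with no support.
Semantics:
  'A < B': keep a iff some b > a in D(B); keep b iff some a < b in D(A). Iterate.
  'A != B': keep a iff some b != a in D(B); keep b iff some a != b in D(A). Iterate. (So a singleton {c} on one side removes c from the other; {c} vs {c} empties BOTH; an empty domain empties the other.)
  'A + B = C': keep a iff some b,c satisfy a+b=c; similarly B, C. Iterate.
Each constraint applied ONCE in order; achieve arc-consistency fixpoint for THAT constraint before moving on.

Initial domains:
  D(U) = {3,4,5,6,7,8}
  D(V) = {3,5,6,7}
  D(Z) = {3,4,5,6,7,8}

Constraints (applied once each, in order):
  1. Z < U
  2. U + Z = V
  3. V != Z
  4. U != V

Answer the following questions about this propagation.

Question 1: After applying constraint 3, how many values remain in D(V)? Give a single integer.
Answer: 1

Derivation:
Constraint 1 (Z < U) on D(Z)={3,4,5,6,7,8} D(U)={3,4,5,6,7,8}: Z {3,4,5,6,7,8}->{3,4,5,6,7}; U {3,4,5,6,7,8}->{4,5,6,7,8}
Constraint 2 (U + Z = V) on D(U)={4,5,6,7,8} D(Z)={3,4,5,6,7} D(V)={3,5,6,7}: U {4,5,6,7,8}->{4}; Z {3,4,5,6,7}->{3}; V {3,5,6,7}->{7}
Constraint 3 (V != Z) on D(V)={7} D(Z)={3}: no change
So after constraint 3: D(V)={7}, size = 1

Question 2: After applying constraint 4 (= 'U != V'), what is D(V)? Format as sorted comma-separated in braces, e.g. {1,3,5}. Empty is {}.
Constraint 1 (Z < U) on D(Z)={3,4,5,6,7,8} D(U)={3,4,5,6,7,8}: Z {3,4,5,6,7,8}->{3,4,5,6,7}; U {3,4,5,6,7,8}->{4,5,6,7,8}
Constraint 2 (U + Z = V) on D(U)={4,5,6,7,8} D(Z)={3,4,5,6,7} D(V)={3,5,6,7}: U {4,5,6,7,8}->{4}; Z {3,4,5,6,7}->{3}; V {3,5,6,7}->{7}
Constraint 3 (V != Z) on D(V)={7} D(Z)={3}: no change
Constraint 4 (U != V) on D(U)={4} D(V)={7}: no change
So after constraint 4: D(V) = {7}

Answer: {7}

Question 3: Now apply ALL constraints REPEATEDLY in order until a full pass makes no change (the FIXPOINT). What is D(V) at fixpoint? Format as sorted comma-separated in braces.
Answer: {7}

Derivation:
pass 0 (initial): D(V)={3,5,6,7}
pass 1: U {3,4,5,6,7,8}->{4}; V {3,5,6,7}->{7}; Z {3,4,5,6,7,8}->{3}
pass 2: no change
Fixpoint after 2 passes: D(V) = {7}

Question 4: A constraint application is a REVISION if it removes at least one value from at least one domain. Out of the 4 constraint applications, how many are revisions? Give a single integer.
Answer: 2

Derivation:
Constraint 1 (Z < U) on D(Z)={3,4,5,6,7,8} D(U)={3,4,5,6,7,8}: Z {3,4,5,6,7,8}->{3,4,5,6,7}; U {3,4,5,6,7,8}->{4,5,6,7,8} => REVISION
Constraint 2 (U + Z = V) on D(U)={4,5,6,7,8} D(Z)={3,4,5,6,7} D(V)={3,5,6,7}: U {4,5,6,7,8}->{4}; Z {3,4,5,6,7}->{3}; V {3,5,6,7}->{7} => REVISION
Constraint 3 (V != Z) on D(V)={7} D(Z)={3}: no change => not a revision
Constraint 4 (U != V) on D(U)={4} D(V)={7}: no change => not a revision
Total revisions = 2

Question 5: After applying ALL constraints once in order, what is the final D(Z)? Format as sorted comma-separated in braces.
Constraint 1 (Z < U) on D(Z)={3,4,5,6,7,8} D(U)={3,4,5,6,7,8}: Z {3,4,5,6,7,8}->{3,4,5,6,7}; U {3,4,5,6,7,8}->{4,5,6,7,8}
Constraint 2 (U + Z = V) on D(U)={4,5,6,7,8} D(Z)={3,4,5,6,7} D(V)={3,5,6,7}: U {4,5,6,7,8}->{4}; Z {3,4,5,6,7}->{3}; V {3,5,6,7}->{7}
Constraint 3 (V != Z) on D(V)={7} D(Z)={3}: no change
Constraint 4 (U != V) on D(U)={4} D(V)={7}: no change
So after all 4 constraints: D(Z) = {3}

Answer: {3}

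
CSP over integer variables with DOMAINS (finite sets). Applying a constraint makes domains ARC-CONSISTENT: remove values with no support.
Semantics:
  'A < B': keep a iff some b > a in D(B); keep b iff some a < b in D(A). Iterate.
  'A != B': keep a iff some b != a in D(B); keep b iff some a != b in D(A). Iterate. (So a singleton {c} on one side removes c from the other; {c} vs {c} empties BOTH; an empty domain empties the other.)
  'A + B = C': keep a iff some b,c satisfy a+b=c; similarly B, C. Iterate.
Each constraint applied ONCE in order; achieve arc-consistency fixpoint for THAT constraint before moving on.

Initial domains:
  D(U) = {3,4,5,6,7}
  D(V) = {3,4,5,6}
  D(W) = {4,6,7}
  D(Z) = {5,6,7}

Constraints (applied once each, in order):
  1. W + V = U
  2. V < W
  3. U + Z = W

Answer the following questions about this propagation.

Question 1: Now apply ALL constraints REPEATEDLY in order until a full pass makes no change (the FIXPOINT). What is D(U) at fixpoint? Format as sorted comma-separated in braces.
pass 0 (initial): D(U)={3,4,5,6,7}
pass 1: U {3,4,5,6,7}->{}; V {3,4,5,6}->{3}; W {4,6,7}->{}; Z {5,6,7}->{}
pass 2: V {3}->{}
pass 3: no change
Fixpoint after 3 passes: D(U) = {}

Answer: {}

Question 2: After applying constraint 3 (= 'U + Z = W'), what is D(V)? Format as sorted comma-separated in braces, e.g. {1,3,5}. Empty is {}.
Answer: {3}

Derivation:
Constraint 1 (W + V = U) on D(W)={4,6,7} D(V)={3,4,5,6} D(U)={3,4,5,6,7}: W {4,6,7}->{4}; V {3,4,5,6}->{3}; U {3,4,5,6,7}->{7}
Constraint 2 (V < W) on D(V)={3} D(W)={4}: no change
Constraint 3 (U + Z = W) on D(U)={7} D(Z)={5,6,7} D(W)={4}: U {7}->{}; Z {5,6,7}->{}; W {4}->{}
So after constraint 3: D(V) = {3}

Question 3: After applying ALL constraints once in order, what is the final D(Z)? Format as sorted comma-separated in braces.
Constraint 1 (W + V = U) on D(W)={4,6,7} D(V)={3,4,5,6} D(U)={3,4,5,6,7}: W {4,6,7}->{4}; V {3,4,5,6}->{3}; U {3,4,5,6,7}->{7}
Constraint 2 (V < W) on D(V)={3} D(W)={4}: no change
Constraint 3 (U + Z = W) on D(U)={7} D(Z)={5,6,7} D(W)={4}: U {7}->{}; Z {5,6,7}->{}; W {4}->{}
So after all 3 constraints: D(Z) = {}

Answer: {}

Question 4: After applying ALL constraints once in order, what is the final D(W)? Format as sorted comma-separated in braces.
Answer: {}

Derivation:
Constraint 1 (W + V = U) on D(W)={4,6,7} D(V)={3,4,5,6} D(U)={3,4,5,6,7}: W {4,6,7}->{4}; V {3,4,5,6}->{3}; U {3,4,5,6,7}->{7}
Constraint 2 (V < W) on D(V)={3} D(W)={4}: no change
Constraint 3 (U + Z = W) on D(U)={7} D(Z)={5,6,7} D(W)={4}: U {7}->{}; Z {5,6,7}->{}; W {4}->{}
So after all 3 constraints: D(W) = {}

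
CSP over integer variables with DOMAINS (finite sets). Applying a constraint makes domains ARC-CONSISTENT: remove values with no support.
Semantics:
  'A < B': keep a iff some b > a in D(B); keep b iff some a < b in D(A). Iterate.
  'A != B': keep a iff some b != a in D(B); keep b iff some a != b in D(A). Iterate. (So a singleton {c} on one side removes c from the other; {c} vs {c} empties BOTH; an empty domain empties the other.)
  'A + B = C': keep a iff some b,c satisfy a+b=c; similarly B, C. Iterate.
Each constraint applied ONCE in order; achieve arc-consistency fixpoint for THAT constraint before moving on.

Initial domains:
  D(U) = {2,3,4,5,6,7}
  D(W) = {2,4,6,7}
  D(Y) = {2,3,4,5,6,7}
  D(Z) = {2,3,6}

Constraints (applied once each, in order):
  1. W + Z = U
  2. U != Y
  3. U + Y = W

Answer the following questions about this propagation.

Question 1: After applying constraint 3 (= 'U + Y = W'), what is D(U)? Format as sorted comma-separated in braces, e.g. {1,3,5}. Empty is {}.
Constraint 1 (W + Z = U) on D(W)={2,4,6,7} D(Z)={2,3,6} D(U)={2,3,4,5,6,7}: W {2,4,6,7}->{2,4}; Z {2,3,6}->{2,3}; U {2,3,4,5,6,7}->{4,5,6,7}
Constraint 2 (U != Y) on D(U)={4,5,6,7} D(Y)={2,3,4,5,6,7}: no change
Constraint 3 (U + Y = W) on D(U)={4,5,6,7} D(Y)={2,3,4,5,6,7} D(W)={2,4}: U {4,5,6,7}->{}; Y {2,3,4,5,6,7}->{}; W {2,4}->{}
So after constraint 3: D(U) = {}

Answer: {}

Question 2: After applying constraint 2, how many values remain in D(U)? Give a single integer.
Constraint 1 (W + Z = U) on D(W)={2,4,6,7} D(Z)={2,3,6} D(U)={2,3,4,5,6,7}: W {2,4,6,7}->{2,4}; Z {2,3,6}->{2,3}; U {2,3,4,5,6,7}->{4,5,6,7}
Constraint 2 (U != Y) on D(U)={4,5,6,7} D(Y)={2,3,4,5,6,7}: no change
So after constraint 2: D(U)={4,5,6,7}, size = 4

Answer: 4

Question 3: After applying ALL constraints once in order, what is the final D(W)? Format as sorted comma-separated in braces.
Answer: {}

Derivation:
Constraint 1 (W + Z = U) on D(W)={2,4,6,7} D(Z)={2,3,6} D(U)={2,3,4,5,6,7}: W {2,4,6,7}->{2,4}; Z {2,3,6}->{2,3}; U {2,3,4,5,6,7}->{4,5,6,7}
Constraint 2 (U != Y) on D(U)={4,5,6,7} D(Y)={2,3,4,5,6,7}: no change
Constraint 3 (U + Y = W) on D(U)={4,5,6,7} D(Y)={2,3,4,5,6,7} D(W)={2,4}: U {4,5,6,7}->{}; Y {2,3,4,5,6,7}->{}; W {2,4}->{}
So after all 3 constraints: D(W) = {}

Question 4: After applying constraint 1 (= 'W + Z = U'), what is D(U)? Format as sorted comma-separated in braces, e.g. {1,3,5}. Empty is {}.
Answer: {4,5,6,7}

Derivation:
Constraint 1 (W + Z = U) on D(W)={2,4,6,7} D(Z)={2,3,6} D(U)={2,3,4,5,6,7}: W {2,4,6,7}->{2,4}; Z {2,3,6}->{2,3}; U {2,3,4,5,6,7}->{4,5,6,7}
So after constraint 1: D(U) = {4,5,6,7}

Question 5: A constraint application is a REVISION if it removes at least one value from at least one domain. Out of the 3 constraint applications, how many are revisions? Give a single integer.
Answer: 2

Derivation:
Constraint 1 (W + Z = U) on D(W)={2,4,6,7} D(Z)={2,3,6} D(U)={2,3,4,5,6,7}: W {2,4,6,7}->{2,4}; Z {2,3,6}->{2,3}; U {2,3,4,5,6,7}->{4,5,6,7} => REVISION
Constraint 2 (U != Y) on D(U)={4,5,6,7} D(Y)={2,3,4,5,6,7}: no change => not a revision
Constraint 3 (U + Y = W) on D(U)={4,5,6,7} D(Y)={2,3,4,5,6,7} D(W)={2,4}: U {4,5,6,7}->{}; Y {2,3,4,5,6,7}->{}; W {2,4}->{} => REVISION
Total revisions = 2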